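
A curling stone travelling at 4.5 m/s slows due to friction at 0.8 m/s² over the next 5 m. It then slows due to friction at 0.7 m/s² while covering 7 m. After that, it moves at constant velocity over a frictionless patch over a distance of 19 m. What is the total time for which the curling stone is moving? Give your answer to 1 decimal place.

Phase 1 (decelerating): v₀ = 4.50 m/s, a = -0.8 m/s².
v² = v₀² + 2aΔx = 4.50² + 2·-0.8·5 = 12.2 → v = 3.50 m/s
t = (v − v₀)/a = (3.50 − 4.50)/-0.8 = 1.25 s

Phase 2 (decelerating): v₀ = 3.50 m/s, a = -0.7 m/s².
v² = v₀² + 2aΔx = 3.50² + 2·-0.7·7 = 2.45 → v = 1.57 m/s
t = (v − v₀)/a = (1.57 − 3.50)/-0.7 = 2.76 s

Phase 3 (constant speed): v₀ = 1.57 m/s, a = 0 m/s².
Constant speed: t = d/v = 19/1.57 = 12.1 s
Total time = 1.25 + 2.76 + 12.1 = 16.2 s

16.2 s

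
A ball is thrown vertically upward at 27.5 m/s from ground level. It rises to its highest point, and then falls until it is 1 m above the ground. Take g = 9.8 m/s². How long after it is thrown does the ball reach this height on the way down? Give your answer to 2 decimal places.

Phase 1 (rising): v₀ = 27.5 m/s, a = -9.8 m/s².
v = v₀ + at → t = (0 − 27.5) / -9.8 = 2.81 s
v² = v₀² + 2aΔx → Δx = (0² − 27.5²)/(2·-9.8) = 38.6 m

Phase 2 (falling): v₀ = 0 m/s, a = -9.8 m/s².
Falls 37.6 m from rest: t = √(2·37.6/9.8) = 2.77 s; v = g·t = 27.1 m/s.
Total time = 2.81 + 2.77 = 5.58 s

5.58 s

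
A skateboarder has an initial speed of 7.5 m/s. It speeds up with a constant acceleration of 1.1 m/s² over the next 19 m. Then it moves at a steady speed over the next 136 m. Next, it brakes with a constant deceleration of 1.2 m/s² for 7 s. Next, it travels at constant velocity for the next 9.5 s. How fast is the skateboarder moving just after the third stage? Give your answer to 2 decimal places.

1.50 m/s

Phase 1 (accelerating): v₀ = 7.50 m/s, a = 1.1 m/s².
v² = v₀² + 2aΔx = 7.50² + 2·1.1·19 = 98.1 → v = 9.90 m/s
t = (v − v₀)/a = (9.90 − 7.50)/1.1 = 2.18 s

Phase 2 (constant speed): v₀ = 9.90 m/s, a = 0 m/s².
Constant speed: t = d/v = 136/9.90 = 13.7 s

Phase 3 (decelerating): v₀ = 9.90 m/s, a = -1.2 m/s².
v = v₀ + at = 9.90 + (-1.2)(7) = 1.50 m/s
Δx = v₀t + ½at² = 9.90·7 + 0.5·-1.2·7² = 39.9 m
Speed at end of phase 3 = 1.50 m/s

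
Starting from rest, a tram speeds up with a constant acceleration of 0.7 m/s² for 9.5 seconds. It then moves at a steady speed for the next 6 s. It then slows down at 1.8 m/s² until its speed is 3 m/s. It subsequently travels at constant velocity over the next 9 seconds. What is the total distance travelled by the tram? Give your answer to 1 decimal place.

108.3 m

Phase 1 (accelerating): v₀ = 0 m/s, a = 0.7 m/s².
v = v₀ + at = 0 + (0.7)(9.5) = 6.65 m/s
Δx = v₀t + ½at² = 0·9.5 + 0.5·0.7·9.5² = 31.6 m

Phase 2 (constant speed): v₀ = 6.65 m/s, a = 0 m/s².
v = v₀ + at = 6.65 + (0)(6) = 6.65 m/s
Δx = v₀t + ½at² = 6.65·6 + 0.5·0·6² = 39.9 m

Phase 3 (decelerating): v₀ = 6.65 m/s, a = -1.8 m/s².
v = v₀ + at → t = (3 − 6.65) / -1.8 = 2.03 s
v² = v₀² + 2aΔx → Δx = (3² − 6.65²)/(2·-1.8) = 9.78 m

Phase 4 (constant speed): v₀ = 3.00 m/s, a = 0 m/s².
v = v₀ + at = 3.00 + (0)(9) = 3.00 m/s
Δx = v₀t + ½at² = 3.00·9 + 0.5·0·9² = 27.0 m
Total distance = 31.6 + 39.9 + 9.78 + 27.0 = 108 m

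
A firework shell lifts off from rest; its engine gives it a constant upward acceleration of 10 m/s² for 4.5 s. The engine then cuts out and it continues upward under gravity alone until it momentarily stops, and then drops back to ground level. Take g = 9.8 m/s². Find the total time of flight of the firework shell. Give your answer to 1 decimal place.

Phase 1 (powered ascent): v₀ = 0 m/s, a = 10 m/s².
v = v₀ + at = 0 + (10)(4.5) = 45.0 m/s
Δx = v₀t + ½at² = 0·4.5 + 0.5·10·4.5² = 101 m

Phase 2 (coasting upward): v₀ = 45.0 m/s, a = -9.8 m/s².
v = v₀ + at → t = (0 − 45.0) / -9.8 = 4.59 s
v² = v₀² + 2aΔx → Δx = (0² − 45.0²)/(2·-9.8) = 103 m

Phase 3 (free fall): v₀ = 0 m/s, a = -9.8 m/s².
Falls 205 m from rest: t = √(2·205/9.8) = 6.46 s; v = g·t = 63.3 m/s.
Total time = 4.50 + 4.59 + 6.46 = 15.6 s

15.6 s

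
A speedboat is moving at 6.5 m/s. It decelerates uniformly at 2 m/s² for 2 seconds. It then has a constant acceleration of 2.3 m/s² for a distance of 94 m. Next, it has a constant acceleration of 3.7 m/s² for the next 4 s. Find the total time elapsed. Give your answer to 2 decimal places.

14.02 s

Phase 1 (decelerating): v₀ = 6.50 m/s, a = -2 m/s².
v = v₀ + at = 6.50 + (-2)(2) = 2.50 m/s
Δx = v₀t + ½at² = 6.50·2 + 0.5·-2·2² = 9.00 m

Phase 2 (accelerating): v₀ = 2.50 m/s, a = 2.3 m/s².
v² = v₀² + 2aΔx = 2.50² + 2·2.3·94 = 439 → v = 20.9 m/s
t = (v − v₀)/a = (20.9 − 2.50)/2.3 = 8.02 s

Phase 3 (accelerating): v₀ = 20.9 m/s, a = 3.7 m/s².
v = v₀ + at = 20.9 + (3.7)(4) = 35.7 m/s
Δx = v₀t + ½at² = 20.9·4 + 0.5·3.7·4² = 113 m
Total time = 2.00 + 8.02 + 4.00 = 14.0 s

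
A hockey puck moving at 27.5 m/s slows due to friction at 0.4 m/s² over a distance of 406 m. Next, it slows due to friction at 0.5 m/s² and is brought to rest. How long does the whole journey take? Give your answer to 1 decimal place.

Phase 1 (decelerating): v₀ = 27.5 m/s, a = -0.4 m/s².
v² = v₀² + 2aΔx = 27.5² + 2·-0.4·406 = 431 → v = 20.8 m/s
t = (v − v₀)/a = (20.8 − 27.5)/-0.4 = 16.8 s

Phase 2 (decelerating): v₀ = 20.8 m/s, a = -0.5 m/s².
v = v₀ + at → t = (0 − 20.8) / -0.5 = 41.5 s
v² = v₀² + 2aΔx → Δx = (0² − 20.8²)/(2·-0.5) = 431 m
Total time = 16.8 + 41.5 = 58.4 s

58.4 s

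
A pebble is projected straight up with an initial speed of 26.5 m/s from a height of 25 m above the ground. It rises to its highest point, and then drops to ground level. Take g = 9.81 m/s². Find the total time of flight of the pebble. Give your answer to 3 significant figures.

Phase 1 (rising): v₀ = 26.5 m/s, a = -9.81 m/s².
v = v₀ + at → t = (0 − 26.5) / -9.81 = 2.70 s
v² = v₀² + 2aΔx → Δx = (0² − 26.5²)/(2·-9.81) = 35.8 m

Phase 2 (falling): v₀ = 0 m/s, a = -9.81 m/s².
Falls 60.8 m from rest: t = √(2·60.8/9.81) = 3.52 s; v = g·t = 34.5 m/s.
Total time = 2.70 + 3.52 = 6.22 s

6.22 s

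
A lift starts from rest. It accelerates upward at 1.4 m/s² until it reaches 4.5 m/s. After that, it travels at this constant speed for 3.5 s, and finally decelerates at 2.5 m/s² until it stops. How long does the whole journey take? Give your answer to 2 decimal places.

Phase 1 (accelerating): v₀ = 0 m/s, a = 1.4 m/s².
v = v₀ + at → t = (4.5 − 0) / 1.4 = 3.21 s
v² = v₀² + 2aΔx → Δx = (4.5² − 0²)/(2·1.4) = 7.23 m

Phase 2 (constant speed): v₀ = 4.50 m/s, a = 0 m/s².
v = v₀ + at = 4.50 + (0)(3.5) = 4.50 m/s
Δx = v₀t + ½at² = 4.50·3.5 + 0.5·0·3.5² = 15.8 m

Phase 3 (decelerating): v₀ = 4.50 m/s, a = -2.5 m/s².
v = v₀ + at → t = (0 − 4.50) / -2.5 = 1.80 s
v² = v₀² + 2aΔx → Δx = (0² − 4.50²)/(2·-2.5) = 4.05 m
Total time = 3.21 + 3.50 + 1.80 = 8.51 s

8.51 s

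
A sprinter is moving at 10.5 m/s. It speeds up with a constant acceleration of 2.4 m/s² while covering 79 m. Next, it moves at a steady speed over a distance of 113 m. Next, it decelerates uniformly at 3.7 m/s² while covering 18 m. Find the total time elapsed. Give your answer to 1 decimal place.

10.8 s

Phase 1 (accelerating): v₀ = 10.5 m/s, a = 2.4 m/s².
v² = v₀² + 2aΔx = 10.5² + 2·2.4·79 = 489 → v = 22.1 m/s
t = (v − v₀)/a = (22.1 − 10.5)/2.4 = 4.84 s

Phase 2 (constant speed): v₀ = 22.1 m/s, a = 0 m/s².
Constant speed: t = d/v = 113/22.1 = 5.11 s

Phase 3 (decelerating): v₀ = 22.1 m/s, a = -3.7 m/s².
v² = v₀² + 2aΔx = 22.1² + 2·-3.7·18 = 356 → v = 18.9 m/s
t = (v − v₀)/a = (18.9 − 22.1)/-3.7 = 0.878 s
Total time = 4.84 + 5.11 + 0.878 = 10.8 s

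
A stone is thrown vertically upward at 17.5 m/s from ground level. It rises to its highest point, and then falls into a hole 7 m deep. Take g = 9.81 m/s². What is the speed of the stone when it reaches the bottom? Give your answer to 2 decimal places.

Phase 1 (rising): v₀ = 17.5 m/s, a = -9.81 m/s².
v = v₀ + at → t = (0 − 17.5) / -9.81 = 1.78 s
v² = v₀² + 2aΔx → Δx = (0² − 17.5²)/(2·-9.81) = 15.6 m

Phase 2 (falling): v₀ = 0 m/s, a = -9.81 m/s².
Falls 22.6 m from rest: t = √(2·22.6/9.81) = 2.15 s; v = g·t = 21.1 m/s.
Final speed = 21.1 m/s

21.06 m/s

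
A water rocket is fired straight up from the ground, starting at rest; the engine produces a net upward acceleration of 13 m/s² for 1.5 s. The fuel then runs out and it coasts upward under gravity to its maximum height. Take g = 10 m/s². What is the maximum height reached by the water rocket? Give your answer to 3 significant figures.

Phase 1 (powered ascent): v₀ = 0 m/s, a = 13 m/s².
v = v₀ + at = 0 + (13)(1.5) = 19.5 m/s
Δx = v₀t + ½at² = 0·1.5 + 0.5·13·1.5² = 14.6 m

Phase 2 (coasting upward): v₀ = 19.5 m/s, a = -10 m/s².
v = v₀ + at → t = (0 − 19.5) / -10 = 1.95 s
v² = v₀² + 2aΔx → Δx = (0² − 19.5²)/(2·-10) = 19.0 m
Maximum height = 14.6 + 19.0 = 33.6 m

33.6 m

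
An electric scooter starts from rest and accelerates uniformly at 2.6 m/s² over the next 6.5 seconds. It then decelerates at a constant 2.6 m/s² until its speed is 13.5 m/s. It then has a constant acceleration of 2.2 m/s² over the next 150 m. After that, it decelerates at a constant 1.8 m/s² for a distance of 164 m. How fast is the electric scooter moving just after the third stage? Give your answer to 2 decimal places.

29.02 m/s

Phase 1 (accelerating): v₀ = 0 m/s, a = 2.6 m/s².
v = v₀ + at = 0 + (2.6)(6.5) = 16.9 m/s
Δx = v₀t + ½at² = 0·6.5 + 0.5·2.6·6.5² = 54.9 m

Phase 2 (decelerating): v₀ = 16.9 m/s, a = -2.6 m/s².
v = v₀ + at → t = (13.5 − 16.9) / -2.6 = 1.31 s
v² = v₀² + 2aΔx → Δx = (13.5² − 16.9²)/(2·-2.6) = 19.9 m

Phase 3 (accelerating): v₀ = 13.5 m/s, a = 2.2 m/s².
v² = v₀² + 2aΔx = 13.5² + 2·2.2·150 = 842 → v = 29.0 m/s
t = (v − v₀)/a = (29.0 − 13.5)/2.2 = 7.06 s
Speed at end of phase 3 = 29.0 m/s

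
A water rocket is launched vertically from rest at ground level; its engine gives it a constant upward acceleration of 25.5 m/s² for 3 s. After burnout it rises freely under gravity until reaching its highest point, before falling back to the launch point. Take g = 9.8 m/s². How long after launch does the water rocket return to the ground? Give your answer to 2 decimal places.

Phase 1 (powered ascent): v₀ = 0 m/s, a = 25.5 m/s².
v = v₀ + at = 0 + (25.5)(3) = 76.5 m/s
Δx = v₀t + ½at² = 0·3 + 0.5·25.5·3² = 115 m

Phase 2 (coasting upward): v₀ = 76.5 m/s, a = -9.8 m/s².
v = v₀ + at → t = (0 − 76.5) / -9.8 = 7.81 s
v² = v₀² + 2aΔx → Δx = (0² − 76.5²)/(2·-9.8) = 299 m

Phase 3 (free fall): v₀ = 0 m/s, a = -9.8 m/s².
Falls 413 m from rest: t = √(2·413/9.8) = 9.18 s; v = g·t = 90.0 m/s.
Total time = 3.00 + 7.81 + 9.18 = 20.0 s

19.99 s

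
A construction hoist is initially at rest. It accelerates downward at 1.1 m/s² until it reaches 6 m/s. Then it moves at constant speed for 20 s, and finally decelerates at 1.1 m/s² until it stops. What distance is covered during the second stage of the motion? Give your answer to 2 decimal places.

Phase 1 (accelerating): v₀ = 0 m/s, a = 1.1 m/s².
v = v₀ + at → t = (6 − 0) / 1.1 = 5.45 s
v² = v₀² + 2aΔx → Δx = (6² − 0²)/(2·1.1) = 16.4 m

Phase 2 (constant speed): v₀ = 6.00 m/s, a = 0 m/s².
v = v₀ + at = 6.00 + (0)(20) = 6.00 m/s
Δx = v₀t + ½at² = 6.00·20 + 0.5·0·20² = 120 m
Distance in phase 2 = 120 m

120.00 m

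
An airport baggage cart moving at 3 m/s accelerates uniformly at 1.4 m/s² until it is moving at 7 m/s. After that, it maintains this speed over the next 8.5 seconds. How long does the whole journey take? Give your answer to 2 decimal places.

11.36 s

Phase 1 (accelerating): v₀ = 3.00 m/s, a = 1.4 m/s².
v = v₀ + at → t = (7 − 3.00) / 1.4 = 2.86 s
v² = v₀² + 2aΔx → Δx = (7² − 3.00²)/(2·1.4) = 14.3 m

Phase 2 (constant speed): v₀ = 7.00 m/s, a = 0 m/s².
v = v₀ + at = 7.00 + (0)(8.5) = 7.00 m/s
Δx = v₀t + ½at² = 7.00·8.5 + 0.5·0·8.5² = 59.5 m
Total time = 2.86 + 8.50 = 11.4 s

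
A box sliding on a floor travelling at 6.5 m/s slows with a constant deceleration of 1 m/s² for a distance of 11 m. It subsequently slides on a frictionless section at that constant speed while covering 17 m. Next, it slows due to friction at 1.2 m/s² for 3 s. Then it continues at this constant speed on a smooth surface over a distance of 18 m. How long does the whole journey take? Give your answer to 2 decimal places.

28.78 s

Phase 1 (decelerating): v₀ = 6.50 m/s, a = -1 m/s².
v² = v₀² + 2aΔx = 6.50² + 2·-1·11 = 20.2 → v = 4.50 m/s
t = (v − v₀)/a = (4.50 − 6.50)/-1 = 2.00 s

Phase 2 (constant speed): v₀ = 4.50 m/s, a = 0 m/s².
Constant speed: t = d/v = 17/4.50 = 3.78 s

Phase 3 (decelerating): v₀ = 4.50 m/s, a = -1.2 m/s².
v = v₀ + at = 4.50 + (-1.2)(3) = 0.900 m/s
Δx = v₀t + ½at² = 4.50·3 + 0.5·-1.2·3² = 8.10 m

Phase 4 (constant speed): v₀ = 0.900 m/s, a = 0 m/s².
Constant speed: t = d/v = 18/0.900 = 20.0 s
Total time = 2.00 + 3.78 + 3.00 + 20.0 = 28.8 s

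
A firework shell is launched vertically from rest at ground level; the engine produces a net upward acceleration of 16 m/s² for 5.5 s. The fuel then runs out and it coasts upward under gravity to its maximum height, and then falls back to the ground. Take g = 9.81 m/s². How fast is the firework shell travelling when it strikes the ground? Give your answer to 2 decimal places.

111.77 m/s

Phase 1 (powered ascent): v₀ = 0 m/s, a = 16 m/s².
v = v₀ + at = 0 + (16)(5.5) = 88.0 m/s
Δx = v₀t + ½at² = 0·5.5 + 0.5·16·5.5² = 242 m

Phase 2 (coasting upward): v₀ = 88.0 m/s, a = -9.81 m/s².
v = v₀ + at → t = (0 − 88.0) / -9.81 = 8.97 s
v² = v₀² + 2aΔx → Δx = (0² − 88.0²)/(2·-9.81) = 395 m

Phase 3 (free fall): v₀ = 0 m/s, a = -9.81 m/s².
Falls 637 m from rest: t = √(2·637/9.81) = 11.4 s; v = g·t = 112 m/s.
Impact speed = 112 m/s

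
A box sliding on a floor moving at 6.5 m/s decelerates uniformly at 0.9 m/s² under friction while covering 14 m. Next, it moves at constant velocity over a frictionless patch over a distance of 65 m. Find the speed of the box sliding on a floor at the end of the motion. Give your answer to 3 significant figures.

Phase 1 (decelerating): v₀ = 6.50 m/s, a = -0.9 m/s².
v² = v₀² + 2aΔx = 6.50² + 2·-0.9·14 = 17.1 → v = 4.13 m/s
t = (v − v₀)/a = (4.13 − 6.50)/-0.9 = 2.63 s

Phase 2 (constant speed): v₀ = 4.13 m/s, a = 0 m/s².
Constant speed: t = d/v = 65/4.13 = 15.7 s
Final speed = 4.13 m/s

4.13 m/s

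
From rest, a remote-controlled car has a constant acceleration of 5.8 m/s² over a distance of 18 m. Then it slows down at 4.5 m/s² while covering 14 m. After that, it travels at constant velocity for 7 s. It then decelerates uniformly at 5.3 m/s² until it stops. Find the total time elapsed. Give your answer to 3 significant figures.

12.4 s

Phase 1 (accelerating): v₀ = 0 m/s, a = 5.8 m/s².
v² = v₀² + 2aΔx = 0² + 2·5.8·18 = 209 → v = 14.4 m/s
t = (v − v₀)/a = (14.4 − 0)/5.8 = 2.49 s

Phase 2 (decelerating): v₀ = 14.4 m/s, a = -4.5 m/s².
v² = v₀² + 2aΔx = 14.4² + 2·-4.5·14 = 82.8 → v = 9.10 m/s
t = (v − v₀)/a = (9.10 − 14.4)/-4.5 = 1.19 s

Phase 3 (constant speed): v₀ = 9.10 m/s, a = 0 m/s².
v = v₀ + at = 9.10 + (0)(7) = 9.10 m/s
Δx = v₀t + ½at² = 9.10·7 + 0.5·0·7² = 63.7 m

Phase 4 (decelerating): v₀ = 9.10 m/s, a = -5.3 m/s².
v = v₀ + at → t = (0 − 9.10) / -5.3 = 1.72 s
v² = v₀² + 2aΔx → Δx = (0² − 9.10²)/(2·-5.3) = 7.81 m
Total time = 2.49 + 1.19 + 7.00 + 1.72 = 12.4 s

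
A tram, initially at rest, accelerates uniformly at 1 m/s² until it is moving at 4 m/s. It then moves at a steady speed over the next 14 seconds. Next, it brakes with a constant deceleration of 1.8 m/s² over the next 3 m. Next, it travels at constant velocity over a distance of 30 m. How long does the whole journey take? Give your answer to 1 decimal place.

Phase 1 (accelerating): v₀ = 0 m/s, a = 1 m/s².
v = v₀ + at → t = (4 − 0) / 1 = 4.00 s
v² = v₀² + 2aΔx → Δx = (4² − 0²)/(2·1) = 8.00 m

Phase 2 (constant speed): v₀ = 4.00 m/s, a = 0 m/s².
v = v₀ + at = 4.00 + (0)(14) = 4.00 m/s
Δx = v₀t + ½at² = 4.00·14 + 0.5·0·14² = 56.0 m

Phase 3 (decelerating): v₀ = 4.00 m/s, a = -1.8 m/s².
v² = v₀² + 2aΔx = 4.00² + 2·-1.8·3 = 5.20 → v = 2.28 m/s
t = (v − v₀)/a = (2.28 − 4.00)/-1.8 = 0.955 s

Phase 4 (constant speed): v₀ = 2.28 m/s, a = 0 m/s².
Constant speed: t = d/v = 30/2.28 = 13.2 s
Total time = 4.00 + 14.0 + 0.955 + 13.2 = 32.1 s

32.1 s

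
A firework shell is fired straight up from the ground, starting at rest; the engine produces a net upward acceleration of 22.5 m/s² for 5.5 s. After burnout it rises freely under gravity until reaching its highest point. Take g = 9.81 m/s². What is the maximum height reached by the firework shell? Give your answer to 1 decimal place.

Phase 1 (powered ascent): v₀ = 0 m/s, a = 22.5 m/s².
v = v₀ + at = 0 + (22.5)(5.5) = 124 m/s
Δx = v₀t + ½at² = 0·5.5 + 0.5·22.5·5.5² = 340 m

Phase 2 (coasting upward): v₀ = 124 m/s, a = -9.81 m/s².
v = v₀ + at → t = (0 − 124) / -9.81 = 12.6 s
v² = v₀² + 2aΔx → Δx = (0² − 124²)/(2·-9.81) = 781 m
Maximum height = 340 + 781 = 1120 m

1120.8 m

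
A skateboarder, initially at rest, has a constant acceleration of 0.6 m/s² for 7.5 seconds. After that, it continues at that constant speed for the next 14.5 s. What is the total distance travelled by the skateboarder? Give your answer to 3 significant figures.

82.1 m

Phase 1 (accelerating): v₀ = 0 m/s, a = 0.6 m/s².
v = v₀ + at = 0 + (0.6)(7.5) = 4.50 m/s
Δx = v₀t + ½at² = 0·7.5 + 0.5·0.6·7.5² = 16.9 m

Phase 2 (constant speed): v₀ = 4.50 m/s, a = 0 m/s².
v = v₀ + at = 4.50 + (0)(14.5) = 4.50 m/s
Δx = v₀t + ½at² = 4.50·14.5 + 0.5·0·14.5² = 65.2 m
Total distance = 16.9 + 65.2 = 82.1 m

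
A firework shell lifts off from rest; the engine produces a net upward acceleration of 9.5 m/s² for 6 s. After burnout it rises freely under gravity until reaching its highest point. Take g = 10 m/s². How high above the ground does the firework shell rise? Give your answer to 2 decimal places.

333.45 m

Phase 1 (powered ascent): v₀ = 0 m/s, a = 9.5 m/s².
v = v₀ + at = 0 + (9.5)(6) = 57.0 m/s
Δx = v₀t + ½at² = 0·6 + 0.5·9.5·6² = 171 m

Phase 2 (coasting upward): v₀ = 57.0 m/s, a = -10 m/s².
v = v₀ + at → t = (0 − 57.0) / -10 = 5.70 s
v² = v₀² + 2aΔx → Δx = (0² − 57.0²)/(2·-10) = 162 m
Maximum height = 171 + 162 = 333 m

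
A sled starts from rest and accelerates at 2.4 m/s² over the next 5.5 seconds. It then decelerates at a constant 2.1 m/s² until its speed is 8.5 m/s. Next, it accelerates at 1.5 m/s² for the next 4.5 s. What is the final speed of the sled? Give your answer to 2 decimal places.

15.25 m/s

Phase 1 (accelerating): v₀ = 0 m/s, a = 2.4 m/s².
v = v₀ + at = 0 + (2.4)(5.5) = 13.2 m/s
Δx = v₀t + ½at² = 0·5.5 + 0.5·2.4·5.5² = 36.3 m

Phase 2 (decelerating): v₀ = 13.2 m/s, a = -2.1 m/s².
v = v₀ + at → t = (8.5 − 13.2) / -2.1 = 2.24 s
v² = v₀² + 2aΔx → Δx = (8.5² − 13.2²)/(2·-2.1) = 24.3 m

Phase 3 (accelerating): v₀ = 8.50 m/s, a = 1.5 m/s².
v = v₀ + at = 8.50 + (1.5)(4.5) = 15.2 m/s
Δx = v₀t + ½at² = 8.50·4.5 + 0.5·1.5·4.5² = 53.4 m
Final speed = 15.2 m/s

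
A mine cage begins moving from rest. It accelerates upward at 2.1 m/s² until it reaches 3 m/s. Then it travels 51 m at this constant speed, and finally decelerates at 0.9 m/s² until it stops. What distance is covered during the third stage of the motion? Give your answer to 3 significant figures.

Phase 1 (accelerating): v₀ = 0 m/s, a = 2.1 m/s².
v = v₀ + at → t = (3 − 0) / 2.1 = 1.43 s
v² = v₀² + 2aΔx → Δx = (3² − 0²)/(2·2.1) = 2.14 m

Phase 2 (constant speed): v₀ = 3.00 m/s, a = 0 m/s².
Constant speed: t = d/v = 51/3.00 = 17.0 s

Phase 3 (decelerating): v₀ = 3.00 m/s, a = -0.9 m/s².
v = v₀ + at → t = (0 − 3.00) / -0.9 = 3.33 s
v² = v₀² + 2aΔx → Δx = (0² − 3.00²)/(2·-0.9) = 5.00 m
Distance in phase 3 = 5.00 m

5.00 m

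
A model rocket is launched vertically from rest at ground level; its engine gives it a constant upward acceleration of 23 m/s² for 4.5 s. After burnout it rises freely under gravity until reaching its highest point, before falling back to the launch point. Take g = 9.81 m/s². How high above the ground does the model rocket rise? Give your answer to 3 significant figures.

779 m

Phase 1 (powered ascent): v₀ = 0 m/s, a = 23 m/s².
v = v₀ + at = 0 + (23)(4.5) = 104 m/s
Δx = v₀t + ½at² = 0·4.5 + 0.5·23·4.5² = 233 m

Phase 2 (coasting upward): v₀ = 104 m/s, a = -9.81 m/s².
v = v₀ + at → t = (0 − 104) / -9.81 = 10.6 s
v² = v₀² + 2aΔx → Δx = (0² − 104²)/(2·-9.81) = 546 m
Maximum height = 233 + 546 = 779 m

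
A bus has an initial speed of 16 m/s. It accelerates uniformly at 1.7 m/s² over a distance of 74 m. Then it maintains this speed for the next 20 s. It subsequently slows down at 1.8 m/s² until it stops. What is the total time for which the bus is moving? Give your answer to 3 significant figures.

36.4 s

Phase 1 (accelerating): v₀ = 16.0 m/s, a = 1.7 m/s².
v² = v₀² + 2aΔx = 16.0² + 2·1.7·74 = 508 → v = 22.5 m/s
t = (v − v₀)/a = (22.5 − 16.0)/1.7 = 3.84 s

Phase 2 (constant speed): v₀ = 22.5 m/s, a = 0 m/s².
v = v₀ + at = 22.5 + (0)(20) = 22.5 m/s
Δx = v₀t + ½at² = 22.5·20 + 0.5·0·20² = 451 m

Phase 3 (decelerating): v₀ = 22.5 m/s, a = -1.8 m/s².
v = v₀ + at → t = (0 − 22.5) / -1.8 = 12.5 s
v² = v₀² + 2aΔx → Δx = (0² − 22.5²)/(2·-1.8) = 141 m
Total time = 3.84 + 20.0 + 12.5 = 36.4 s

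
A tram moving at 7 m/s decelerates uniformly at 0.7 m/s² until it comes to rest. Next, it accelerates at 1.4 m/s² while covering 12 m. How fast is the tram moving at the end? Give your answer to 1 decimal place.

Phase 1 (decelerating): v₀ = 7.00 m/s, a = -0.7 m/s².
v = v₀ + at → t = (0 − 7.00) / -0.7 = 10.0 s
v² = v₀² + 2aΔx → Δx = (0² − 7.00²)/(2·-0.7) = 35.0 m

Phase 2 (accelerating): v₀ = 0 m/s, a = 1.4 m/s².
v² = v₀² + 2aΔx = 0² + 2·1.4·12 = 33.6 → v = 5.80 m/s
t = (v − v₀)/a = (5.80 − 0)/1.4 = 4.14 s
Final speed = 5.80 m/s

5.8 m/s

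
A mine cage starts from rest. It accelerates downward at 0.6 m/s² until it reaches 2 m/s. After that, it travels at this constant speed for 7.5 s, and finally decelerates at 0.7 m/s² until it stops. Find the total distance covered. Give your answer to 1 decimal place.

Phase 1 (accelerating): v₀ = 0 m/s, a = 0.6 m/s².
v = v₀ + at → t = (2 − 0) / 0.6 = 3.33 s
v² = v₀² + 2aΔx → Δx = (2² − 0²)/(2·0.6) = 3.33 m

Phase 2 (constant speed): v₀ = 2.00 m/s, a = 0 m/s².
v = v₀ + at = 2.00 + (0)(7.5) = 2.00 m/s
Δx = v₀t + ½at² = 2.00·7.5 + 0.5·0·7.5² = 15.0 m

Phase 3 (decelerating): v₀ = 2.00 m/s, a = -0.7 m/s².
v = v₀ + at → t = (0 − 2.00) / -0.7 = 2.86 s
v² = v₀² + 2aΔx → Δx = (0² − 2.00²)/(2·-0.7) = 2.86 m
Total distance = 3.33 + 15.0 + 2.86 = 21.2 m

21.2 m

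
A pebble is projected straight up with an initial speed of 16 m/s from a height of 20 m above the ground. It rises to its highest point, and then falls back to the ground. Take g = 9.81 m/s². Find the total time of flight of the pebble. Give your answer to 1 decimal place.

Phase 1 (rising): v₀ = 16.0 m/s, a = -9.81 m/s².
v = v₀ + at → t = (0 − 16.0) / -9.81 = 1.63 s
v² = v₀² + 2aΔx → Δx = (0² − 16.0²)/(2·-9.81) = 13.0 m

Phase 2 (falling): v₀ = 0 m/s, a = -9.81 m/s².
Falls 33.0 m from rest: t = √(2·33.0/9.81) = 2.60 s; v = g·t = 25.5 m/s.
Total time = 1.63 + 2.60 = 4.23 s

4.2 s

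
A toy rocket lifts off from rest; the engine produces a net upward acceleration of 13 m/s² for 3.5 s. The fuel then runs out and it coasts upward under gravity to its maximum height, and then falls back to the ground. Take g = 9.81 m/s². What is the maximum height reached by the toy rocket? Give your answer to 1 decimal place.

185.1 m

Phase 1 (powered ascent): v₀ = 0 m/s, a = 13 m/s².
v = v₀ + at = 0 + (13)(3.5) = 45.5 m/s
Δx = v₀t + ½at² = 0·3.5 + 0.5·13·3.5² = 79.6 m

Phase 2 (coasting upward): v₀ = 45.5 m/s, a = -9.81 m/s².
v = v₀ + at → t = (0 − 45.5) / -9.81 = 4.64 s
v² = v₀² + 2aΔx → Δx = (0² − 45.5²)/(2·-9.81) = 106 m
Maximum height = 79.6 + 106 = 185 m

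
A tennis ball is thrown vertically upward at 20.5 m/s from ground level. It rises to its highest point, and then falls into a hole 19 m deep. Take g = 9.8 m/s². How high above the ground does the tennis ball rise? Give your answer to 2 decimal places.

21.44 m

Phase 1 (rising): v₀ = 20.5 m/s, a = -9.8 m/s².
v = v₀ + at → t = (0 − 20.5) / -9.8 = 2.09 s
v² = v₀² + 2aΔx → Δx = (0² − 20.5²)/(2·-9.8) = 21.4 m
Maximum height = 21.4 m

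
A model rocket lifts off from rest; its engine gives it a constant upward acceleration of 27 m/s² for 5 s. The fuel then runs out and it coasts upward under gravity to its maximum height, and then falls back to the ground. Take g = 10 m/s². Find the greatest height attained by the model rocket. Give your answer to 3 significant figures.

Phase 1 (powered ascent): v₀ = 0 m/s, a = 27 m/s².
v = v₀ + at = 0 + (27)(5) = 135 m/s
Δx = v₀t + ½at² = 0·5 + 0.5·27·5² = 338 m

Phase 2 (coasting upward): v₀ = 135 m/s, a = -10 m/s².
v = v₀ + at → t = (0 − 135) / -10 = 13.5 s
v² = v₀² + 2aΔx → Δx = (0² − 135²)/(2·-10) = 911 m
Maximum height = 338 + 911 = 1250 m

1250 m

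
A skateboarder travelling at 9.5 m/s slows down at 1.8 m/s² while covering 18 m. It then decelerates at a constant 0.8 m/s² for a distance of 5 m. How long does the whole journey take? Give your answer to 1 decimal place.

Phase 1 (decelerating): v₀ = 9.50 m/s, a = -1.8 m/s².
v² = v₀² + 2aΔx = 9.50² + 2·-1.8·18 = 25.5 → v = 5.04 m/s
t = (v − v₀)/a = (5.04 − 9.50)/-1.8 = 2.48 s

Phase 2 (decelerating): v₀ = 5.04 m/s, a = -0.8 m/s².
v² = v₀² + 2aΔx = 5.04² + 2·-0.8·5 = 17.5 → v = 4.18 m/s
t = (v − v₀)/a = (4.18 − 5.04)/-0.8 = 1.08 s
Total time = 2.48 + 1.08 = 3.56 s

3.6 s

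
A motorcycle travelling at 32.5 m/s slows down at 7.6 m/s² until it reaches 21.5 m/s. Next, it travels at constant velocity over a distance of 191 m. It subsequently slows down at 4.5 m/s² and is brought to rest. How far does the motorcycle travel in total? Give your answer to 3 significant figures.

281 m

Phase 1 (decelerating): v₀ = 32.5 m/s, a = -7.6 m/s².
v = v₀ + at → t = (21.5 − 32.5) / -7.6 = 1.45 s
v² = v₀² + 2aΔx → Δx = (21.5² − 32.5²)/(2·-7.6) = 39.1 m

Phase 2 (constant speed): v₀ = 21.5 m/s, a = 0 m/s².
Constant speed: t = d/v = 191/21.5 = 8.88 s

Phase 3 (decelerating): v₀ = 21.5 m/s, a = -4.5 m/s².
v = v₀ + at → t = (0 − 21.5) / -4.5 = 4.78 s
v² = v₀² + 2aΔx → Δx = (0² − 21.5²)/(2·-4.5) = 51.4 m
Total distance = 39.1 + 191 + 51.4 = 281 m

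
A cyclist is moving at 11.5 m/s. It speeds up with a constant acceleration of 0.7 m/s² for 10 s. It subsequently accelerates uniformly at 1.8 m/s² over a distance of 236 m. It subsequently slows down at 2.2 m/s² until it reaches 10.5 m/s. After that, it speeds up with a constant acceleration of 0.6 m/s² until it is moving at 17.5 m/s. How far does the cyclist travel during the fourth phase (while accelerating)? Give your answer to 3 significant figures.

Phase 1 (accelerating): v₀ = 11.5 m/s, a = 0.7 m/s².
v = v₀ + at = 11.5 + (0.7)(10) = 18.5 m/s
Δx = v₀t + ½at² = 11.5·10 + 0.5·0.7·10² = 150 m

Phase 2 (accelerating): v₀ = 18.5 m/s, a = 1.8 m/s².
v² = v₀² + 2aΔx = 18.5² + 2·1.8·236 = 1190 → v = 34.5 m/s
t = (v − v₀)/a = (34.5 − 18.5)/1.8 = 8.90 s

Phase 3 (decelerating): v₀ = 34.5 m/s, a = -2.2 m/s².
v = v₀ + at → t = (10.5 − 34.5) / -2.2 = 10.9 s
v² = v₀² + 2aΔx → Δx = (10.5² − 34.5²)/(2·-2.2) = 246 m

Phase 4 (accelerating): v₀ = 10.5 m/s, a = 0.6 m/s².
v = v₀ + at → t = (17.5 − 10.5) / 0.6 = 11.7 s
v² = v₀² + 2aΔx → Δx = (17.5² − 10.5²)/(2·0.6) = 163 m
Distance in phase 4 = 163 m

163 m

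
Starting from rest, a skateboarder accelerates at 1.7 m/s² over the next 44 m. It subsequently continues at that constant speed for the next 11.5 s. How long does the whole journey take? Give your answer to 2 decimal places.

Phase 1 (accelerating): v₀ = 0 m/s, a = 1.7 m/s².
v² = v₀² + 2aΔx = 0² + 2·1.7·44 = 150 → v = 12.2 m/s
t = (v − v₀)/a = (12.2 − 0)/1.7 = 7.19 s

Phase 2 (constant speed): v₀ = 12.2 m/s, a = 0 m/s².
v = v₀ + at = 12.2 + (0)(11.5) = 12.2 m/s
Δx = v₀t + ½at² = 12.2·11.5 + 0.5·0·11.5² = 141 m
Total time = 7.19 + 11.5 = 18.7 s

18.69 s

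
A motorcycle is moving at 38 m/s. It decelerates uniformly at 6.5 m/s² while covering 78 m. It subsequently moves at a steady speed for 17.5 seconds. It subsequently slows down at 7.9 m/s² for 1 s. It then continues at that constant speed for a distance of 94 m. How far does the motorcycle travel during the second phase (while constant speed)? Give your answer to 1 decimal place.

Phase 1 (decelerating): v₀ = 38.0 m/s, a = -6.5 m/s².
v² = v₀² + 2aΔx = 38.0² + 2·-6.5·78 = 430 → v = 20.7 m/s
t = (v − v₀)/a = (20.7 − 38.0)/-6.5 = 2.66 s

Phase 2 (constant speed): v₀ = 20.7 m/s, a = 0 m/s².
v = v₀ + at = 20.7 + (0)(17.5) = 20.7 m/s
Δx = v₀t + ½at² = 20.7·17.5 + 0.5·0·17.5² = 363 m
Distance in phase 2 = 363 m

362.9 m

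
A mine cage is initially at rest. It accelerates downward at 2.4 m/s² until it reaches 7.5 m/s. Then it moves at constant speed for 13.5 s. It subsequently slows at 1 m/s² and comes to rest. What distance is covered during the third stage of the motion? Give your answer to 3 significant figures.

Phase 1 (accelerating): v₀ = 0 m/s, a = 2.4 m/s².
v = v₀ + at → t = (7.5 − 0) / 2.4 = 3.12 s
v² = v₀² + 2aΔx → Δx = (7.5² − 0²)/(2·2.4) = 11.7 m

Phase 2 (constant speed): v₀ = 7.50 m/s, a = 0 m/s².
v = v₀ + at = 7.50 + (0)(13.5) = 7.50 m/s
Δx = v₀t + ½at² = 7.50·13.5 + 0.5·0·13.5² = 101 m

Phase 3 (decelerating): v₀ = 7.50 m/s, a = -1 m/s².
v = v₀ + at → t = (0 − 7.50) / -1 = 7.50 s
v² = v₀² + 2aΔx → Δx = (0² − 7.50²)/(2·-1) = 28.1 m
Distance in phase 3 = 28.1 m

28.1 m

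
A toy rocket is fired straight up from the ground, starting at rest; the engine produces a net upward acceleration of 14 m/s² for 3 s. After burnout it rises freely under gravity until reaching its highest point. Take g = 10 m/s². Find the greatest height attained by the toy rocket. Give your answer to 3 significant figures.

151 m

Phase 1 (powered ascent): v₀ = 0 m/s, a = 14 m/s².
v = v₀ + at = 0 + (14)(3) = 42.0 m/s
Δx = v₀t + ½at² = 0·3 + 0.5·14·3² = 63.0 m

Phase 2 (coasting upward): v₀ = 42.0 m/s, a = -10 m/s².
v = v₀ + at → t = (0 − 42.0) / -10 = 4.20 s
v² = v₀² + 2aΔx → Δx = (0² − 42.0²)/(2·-10) = 88.2 m
Maximum height = 63.0 + 88.2 = 151 m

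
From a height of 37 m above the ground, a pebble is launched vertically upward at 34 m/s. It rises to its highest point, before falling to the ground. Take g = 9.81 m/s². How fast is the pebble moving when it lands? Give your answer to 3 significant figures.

43.4 m/s

Phase 1 (rising): v₀ = 34.0 m/s, a = -9.81 m/s².
v = v₀ + at → t = (0 − 34.0) / -9.81 = 3.47 s
v² = v₀² + 2aΔx → Δx = (0² − 34.0²)/(2·-9.81) = 58.9 m

Phase 2 (falling): v₀ = 0 m/s, a = -9.81 m/s².
Falls 95.9 m from rest: t = √(2·95.9/9.81) = 4.42 s; v = g·t = 43.4 m/s.
Final speed = 43.4 m/s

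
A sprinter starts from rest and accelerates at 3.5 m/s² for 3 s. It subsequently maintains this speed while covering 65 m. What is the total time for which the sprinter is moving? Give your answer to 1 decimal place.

Phase 1 (accelerating): v₀ = 0 m/s, a = 3.5 m/s².
v = v₀ + at = 0 + (3.5)(3) = 10.5 m/s
Δx = v₀t + ½at² = 0·3 + 0.5·3.5·3² = 15.8 m

Phase 2 (constant speed): v₀ = 10.5 m/s, a = 0 m/s².
Constant speed: t = d/v = 65/10.5 = 6.19 s
Total time = 3.00 + 6.19 = 9.19 s

9.2 s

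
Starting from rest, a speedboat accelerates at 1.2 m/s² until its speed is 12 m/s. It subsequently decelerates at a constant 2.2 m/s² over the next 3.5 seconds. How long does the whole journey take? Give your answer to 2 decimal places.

Phase 1 (accelerating): v₀ = 0 m/s, a = 1.2 m/s².
v = v₀ + at → t = (12 − 0) / 1.2 = 10.0 s
v² = v₀² + 2aΔx → Δx = (12² − 0²)/(2·1.2) = 60.0 m

Phase 2 (decelerating): v₀ = 12.0 m/s, a = -2.2 m/s².
v = v₀ + at = 12.0 + (-2.2)(3.5) = 4.30 m/s
Δx = v₀t + ½at² = 12.0·3.5 + 0.5·-2.2·3.5² = 28.5 m
Total time = 10.0 + 3.50 = 13.5 s

13.50 s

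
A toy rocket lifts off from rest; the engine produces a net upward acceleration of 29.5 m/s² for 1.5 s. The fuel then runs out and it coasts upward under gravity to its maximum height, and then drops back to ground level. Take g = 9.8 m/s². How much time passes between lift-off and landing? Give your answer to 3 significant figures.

Phase 1 (powered ascent): v₀ = 0 m/s, a = 29.5 m/s².
v = v₀ + at = 0 + (29.5)(1.5) = 44.2 m/s
Δx = v₀t + ½at² = 0·1.5 + 0.5·29.5·1.5² = 33.2 m

Phase 2 (coasting upward): v₀ = 44.2 m/s, a = -9.8 m/s².
v = v₀ + at → t = (0 − 44.2) / -9.8 = 4.52 s
v² = v₀² + 2aΔx → Δx = (0² − 44.2²)/(2·-9.8) = 99.9 m

Phase 3 (free fall): v₀ = 0 m/s, a = -9.8 m/s².
Falls 133 m from rest: t = √(2·133/9.8) = 5.21 s; v = g·t = 51.1 m/s.
Total time = 1.50 + 4.52 + 5.21 = 11.2 s

11.2 s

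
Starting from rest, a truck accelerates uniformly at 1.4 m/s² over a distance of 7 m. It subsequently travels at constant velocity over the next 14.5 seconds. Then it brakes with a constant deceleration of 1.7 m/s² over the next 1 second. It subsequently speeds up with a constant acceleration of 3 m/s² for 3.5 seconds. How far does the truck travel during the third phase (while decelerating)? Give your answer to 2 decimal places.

3.58 m

Phase 1 (accelerating): v₀ = 0 m/s, a = 1.4 m/s².
v² = v₀² + 2aΔx = 0² + 2·1.4·7 = 19.6 → v = 4.43 m/s
t = (v − v₀)/a = (4.43 − 0)/1.4 = 3.16 s

Phase 2 (constant speed): v₀ = 4.43 m/s, a = 0 m/s².
v = v₀ + at = 4.43 + (0)(14.5) = 4.43 m/s
Δx = v₀t + ½at² = 4.43·14.5 + 0.5·0·14.5² = 64.2 m

Phase 3 (decelerating): v₀ = 4.43 m/s, a = -1.7 m/s².
v = v₀ + at = 4.43 + (-1.7)(1) = 2.73 m/s
Δx = v₀t + ½at² = 4.43·1 + 0.5·-1.7·1² = 3.58 m
Distance in phase 3 = 3.58 m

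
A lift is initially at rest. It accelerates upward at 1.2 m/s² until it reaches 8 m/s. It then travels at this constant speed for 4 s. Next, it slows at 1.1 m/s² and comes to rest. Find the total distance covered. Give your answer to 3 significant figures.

87.8 m

Phase 1 (accelerating): v₀ = 0 m/s, a = 1.2 m/s².
v = v₀ + at → t = (8 − 0) / 1.2 = 6.67 s
v² = v₀² + 2aΔx → Δx = (8² − 0²)/(2·1.2) = 26.7 m

Phase 2 (constant speed): v₀ = 8.00 m/s, a = 0 m/s².
v = v₀ + at = 8.00 + (0)(4) = 8.00 m/s
Δx = v₀t + ½at² = 8.00·4 + 0.5·0·4² = 32.0 m

Phase 3 (decelerating): v₀ = 8.00 m/s, a = -1.1 m/s².
v = v₀ + at → t = (0 − 8.00) / -1.1 = 7.27 s
v² = v₀² + 2aΔx → Δx = (0² − 8.00²)/(2·-1.1) = 29.1 m
Total distance = 26.7 + 32.0 + 29.1 = 87.8 m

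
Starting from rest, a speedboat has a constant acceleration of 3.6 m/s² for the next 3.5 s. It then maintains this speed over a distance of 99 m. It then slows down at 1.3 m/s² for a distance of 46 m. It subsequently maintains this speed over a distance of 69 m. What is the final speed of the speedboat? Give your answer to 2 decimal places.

6.26 m/s

Phase 1 (accelerating): v₀ = 0 m/s, a = 3.6 m/s².
v = v₀ + at = 0 + (3.6)(3.5) = 12.6 m/s
Δx = v₀t + ½at² = 0·3.5 + 0.5·3.6·3.5² = 22.1 m

Phase 2 (constant speed): v₀ = 12.6 m/s, a = 0 m/s².
Constant speed: t = d/v = 99/12.6 = 7.86 s

Phase 3 (decelerating): v₀ = 12.6 m/s, a = -1.3 m/s².
v² = v₀² + 2aΔx = 12.6² + 2·-1.3·46 = 39.2 → v = 6.26 m/s
t = (v − v₀)/a = (6.26 − 12.6)/-1.3 = 4.88 s

Phase 4 (constant speed): v₀ = 6.26 m/s, a = 0 m/s².
Constant speed: t = d/v = 69/6.26 = 11.0 s
Final speed = 6.26 m/s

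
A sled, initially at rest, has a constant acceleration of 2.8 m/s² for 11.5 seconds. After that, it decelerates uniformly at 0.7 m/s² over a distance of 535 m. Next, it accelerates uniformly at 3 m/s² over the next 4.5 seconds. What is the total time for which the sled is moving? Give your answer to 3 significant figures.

Phase 1 (accelerating): v₀ = 0 m/s, a = 2.8 m/s².
v = v₀ + at = 0 + (2.8)(11.5) = 32.2 m/s
Δx = v₀t + ½at² = 0·11.5 + 0.5·2.8·11.5² = 185 m

Phase 2 (decelerating): v₀ = 32.2 m/s, a = -0.7 m/s².
v² = v₀² + 2aΔx = 32.2² + 2·-0.7·535 = 288 → v = 17.0 m/s
t = (v − v₀)/a = (17.0 − 32.2)/-0.7 = 21.8 s

Phase 3 (accelerating): v₀ = 17.0 m/s, a = 3 m/s².
v = v₀ + at = 17.0 + (3)(4.5) = 30.5 m/s
Δx = v₀t + ½at² = 17.0·4.5 + 0.5·3·4.5² = 107 m
Total time = 11.5 + 21.8 + 4.50 = 37.8 s

37.8 s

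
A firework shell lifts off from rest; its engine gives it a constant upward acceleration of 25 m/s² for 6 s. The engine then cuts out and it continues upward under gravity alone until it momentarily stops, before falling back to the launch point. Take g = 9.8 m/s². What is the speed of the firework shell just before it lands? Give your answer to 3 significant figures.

177 m/s

Phase 1 (powered ascent): v₀ = 0 m/s, a = 25 m/s².
v = v₀ + at = 0 + (25)(6) = 150 m/s
Δx = v₀t + ½at² = 0·6 + 0.5·25·6² = 450 m

Phase 2 (coasting upward): v₀ = 150 m/s, a = -9.8 m/s².
v = v₀ + at → t = (0 − 150) / -9.8 = 15.3 s
v² = v₀² + 2aΔx → Δx = (0² − 150²)/(2·-9.8) = 1150 m

Phase 3 (free fall): v₀ = 0 m/s, a = -9.8 m/s².
Falls 1600 m from rest: t = √(2·1600/9.8) = 18.1 s; v = g·t = 177 m/s.
Impact speed = 177 m/s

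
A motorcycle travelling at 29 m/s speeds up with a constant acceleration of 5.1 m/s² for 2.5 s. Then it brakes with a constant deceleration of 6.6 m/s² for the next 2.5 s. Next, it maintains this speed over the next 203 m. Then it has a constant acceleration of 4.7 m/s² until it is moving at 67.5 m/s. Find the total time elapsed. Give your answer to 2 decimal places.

22.03 s

Phase 1 (accelerating): v₀ = 29.0 m/s, a = 5.1 m/s².
v = v₀ + at = 29.0 + (5.1)(2.5) = 41.8 m/s
Δx = v₀t + ½at² = 29.0·2.5 + 0.5·5.1·2.5² = 88.4 m

Phase 2 (decelerating): v₀ = 41.8 m/s, a = -6.6 m/s².
v = v₀ + at = 41.8 + (-6.6)(2.5) = 25.2 m/s
Δx = v₀t + ½at² = 41.8·2.5 + 0.5·-6.6·2.5² = 83.8 m

Phase 3 (constant speed): v₀ = 25.2 m/s, a = 0 m/s².
Constant speed: t = d/v = 203/25.2 = 8.04 s

Phase 4 (accelerating): v₀ = 25.2 m/s, a = 4.7 m/s².
v = v₀ + at → t = (67.5 − 25.2) / 4.7 = 8.99 s
v² = v₀² + 2aΔx → Δx = (67.5² − 25.2²)/(2·4.7) = 417 m
Total time = 2.50 + 2.50 + 8.04 + 8.99 = 22.0 s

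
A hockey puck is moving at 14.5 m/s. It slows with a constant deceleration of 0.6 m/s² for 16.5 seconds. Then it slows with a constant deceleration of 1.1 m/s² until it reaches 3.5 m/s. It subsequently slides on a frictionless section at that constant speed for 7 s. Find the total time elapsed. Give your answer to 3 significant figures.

24.5 s

Phase 1 (decelerating): v₀ = 14.5 m/s, a = -0.6 m/s².
v = v₀ + at = 14.5 + (-0.6)(16.5) = 4.60 m/s
Δx = v₀t + ½at² = 14.5·16.5 + 0.5·-0.6·16.5² = 158 m

Phase 2 (decelerating): v₀ = 4.60 m/s, a = -1.1 m/s².
v = v₀ + at → t = (3.5 − 4.60) / -1.1 = 1.00 s
v² = v₀² + 2aΔx → Δx = (3.5² − 4.60²)/(2·-1.1) = 4.05 m

Phase 3 (constant speed): v₀ = 3.50 m/s, a = 0 m/s².
v = v₀ + at = 3.50 + (0)(7) = 3.50 m/s
Δx = v₀t + ½at² = 3.50·7 + 0.5·0·7² = 24.5 m
Total time = 16.5 + 1.00 + 7.00 = 24.5 s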